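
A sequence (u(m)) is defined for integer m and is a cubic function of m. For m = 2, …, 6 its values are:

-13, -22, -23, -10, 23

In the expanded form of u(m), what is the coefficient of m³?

1

First differences: -9, -1, 13, 33. Second differences: 8, 14, 20. Third differences: 6, 6.
Level-3 differences are constant, so u has degree 3.
Fitting a degree-3 polynomial gives u(m) = m³ - 5m² - 3m + 5.
The coefficient of m³ is 1.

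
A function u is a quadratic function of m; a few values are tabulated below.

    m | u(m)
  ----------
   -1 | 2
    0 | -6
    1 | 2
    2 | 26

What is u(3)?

First differences: -8, 8, 24. Second differences: 16, 16.
Level-2 differences are constant, so u has degree 2.
Extending the table by one column gives the next first difference 40, so u(3) = 26 + 40 = 66.

66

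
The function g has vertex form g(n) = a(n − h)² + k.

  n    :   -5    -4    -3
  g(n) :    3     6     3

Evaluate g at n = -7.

First differences 3, -3; second difference -6 = 2a, so a = -3.
Expanding, the n-coefficient is −2ah = 6h; matching it to the data gives h = -4, and then k = 6.
So g(n) = -3(n + 4)² + 6.
g(-7) = -3·(-3)² + 6 = -21.

-21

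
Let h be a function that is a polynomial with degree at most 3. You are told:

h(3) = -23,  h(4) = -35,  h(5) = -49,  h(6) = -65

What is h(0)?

1

First differences: -12, -14, -16. Second differences: -2, -2.
Level-2 differences are constant, so h has degree 2.
Fitting a degree-2 polynomial gives h(k) = -k² - 5k + 1.
Then h(0) = 1.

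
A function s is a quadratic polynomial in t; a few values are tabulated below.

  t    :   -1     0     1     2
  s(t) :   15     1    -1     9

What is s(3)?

Write s(t) = at² + bt + c; the 4 given values yield a linear system in the 3 coefficients.
Solving, s(t) = 6t² - 8t + 1.
Then s(3) = 31.

31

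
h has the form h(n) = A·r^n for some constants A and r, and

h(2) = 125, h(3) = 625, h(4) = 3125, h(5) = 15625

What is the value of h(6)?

Consecutive ratio: 625/125 = 5, and 3125/625 = 5, so r = 5.
Then A·5^2 = 125 gives A = 5, and h(n) = 5·5^n.
h(6) = 5·5^6 = 78125.

78125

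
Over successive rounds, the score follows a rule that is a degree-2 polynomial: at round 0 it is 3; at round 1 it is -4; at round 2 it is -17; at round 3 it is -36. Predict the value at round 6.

-129

Write the value at t as T(t).
First differences: -7, -13, -19. Second differences: -6, -6.
Level-2 differences are constant, so T has degree 2.
Fitting a degree-2 polynomial gives T(t) = -3t² - 4t + 3.
Then T(6) = -129.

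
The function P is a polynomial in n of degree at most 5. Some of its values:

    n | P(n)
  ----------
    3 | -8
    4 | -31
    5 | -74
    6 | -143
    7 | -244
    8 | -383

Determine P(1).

Write P(n) = an^5 + bn^4 + cn³ + dn² + en + p; the 6 given values yield a linear system in the 6 coefficients.
Solving, the top 2 coefficients vanish, and P(n) = -n³ + 2n² + 1.
Then P(1) = 2.

2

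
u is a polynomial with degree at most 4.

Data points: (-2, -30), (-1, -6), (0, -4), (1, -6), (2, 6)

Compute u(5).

First differences: 24, 2, -2, 12. Second differences: -22, -4, 14. Third differences: 18, 18.
Level-3 differences are constant, so u has degree 3.
Fitting a degree-3 polynomial gives u(t) = 3t³ - 2t² - 3t - 4.
Then u(5) = 306.

306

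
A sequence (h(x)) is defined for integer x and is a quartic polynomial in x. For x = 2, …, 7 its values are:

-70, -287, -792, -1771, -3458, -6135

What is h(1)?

First differences: -217, -505, -979, -1687, -2677. Second differences: -288, -474, -708, -990. Third differences: -186, -234, -282. Fourth differences: -48, -48.
Level-4 differences are constant, so h has degree 4.
Fitting a degree-4 polynomial gives h(x) = -2x^4 - 3x³ - 7x² + 5x + 4.
Then h(1) = -3.

-3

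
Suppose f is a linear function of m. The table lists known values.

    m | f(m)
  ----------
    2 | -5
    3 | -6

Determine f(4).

Write f(m) = am + b; the 2 given values yield a linear system in the 2 coefficients.
Solving, f(m) = -m - 3.
Then f(4) = -7.

-7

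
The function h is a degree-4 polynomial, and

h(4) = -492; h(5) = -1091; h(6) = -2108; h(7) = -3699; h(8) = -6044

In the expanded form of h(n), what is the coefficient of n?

Write h(n) = an^4 + bn³ + cn² + dn + e; the 5 given values yield a linear system in the 5 coefficients.
Solving, h(n) = -n^4 - 4n³ + 2n² - 4n + 4.
The coefficient of n is -4.

-4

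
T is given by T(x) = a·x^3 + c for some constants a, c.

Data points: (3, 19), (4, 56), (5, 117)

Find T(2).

0

From T(3) = 19 and T(4) = 56: 27a + c = 19 and 64a + c = 56.
Subtracting: 37a = 37, so a = 1; then c = 19 − 1·27 = -8.
So T(x) = 1x³ − 8, and T(2) = 0.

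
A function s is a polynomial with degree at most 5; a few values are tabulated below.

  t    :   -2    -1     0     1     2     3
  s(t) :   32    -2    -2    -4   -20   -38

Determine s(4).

-22

First differences: -34, 0, -2, -16, -18. Second differences: 34, -2, -14, -2. Third differences: -36, -12, 12. Fourth differences: 24, 24.
Level-4 differences are constant, so s has degree 4.
Extending the table by one column gives the next first difference 16, so s(4) = -38 + 16 = -22.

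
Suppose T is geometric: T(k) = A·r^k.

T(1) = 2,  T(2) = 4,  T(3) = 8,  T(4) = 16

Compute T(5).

Consecutive ratio: 4/2 = 2, and 8/4 = 2, so r = 2.
Then A·2^1 = 2 gives A = 1, and T(k) = 1·2^k.
T(5) = 1·2^5 = 32.

32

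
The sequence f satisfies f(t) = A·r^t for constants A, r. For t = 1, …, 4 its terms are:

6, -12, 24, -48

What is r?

Consecutive ratio: -12/6 = -2, and 24/(-12) = -2, so r = -2.
Then A·(-2)^1 = 6 gives A = -3, and f(t) = -3·(-2)^t.

-2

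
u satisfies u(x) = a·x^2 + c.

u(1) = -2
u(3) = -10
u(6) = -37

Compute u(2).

From u(1) = -2 and u(3) = -10: 1a + c = -2 and 9a + c = -10.
Subtracting: 8a = -8, so a = -1; then c = -2 − (-1)·1 = -1.
So u(x) = -1x² − 1, and u(2) = -5.

-5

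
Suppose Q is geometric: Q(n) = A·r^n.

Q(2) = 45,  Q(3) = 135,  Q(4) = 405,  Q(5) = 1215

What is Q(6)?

Consecutive ratio: 135/45 = 3, and 405/135 = 3, so r = 3.
Then A·3^2 = 45 gives A = 5, and Q(n) = 5·3^n.
Q(6) = 5·3^6 = 3645.

3645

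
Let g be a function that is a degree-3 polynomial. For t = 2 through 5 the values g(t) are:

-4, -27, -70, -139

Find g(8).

Write g(t) = at³ + bt² + ct + d; the 4 given values yield a linear system in the 4 coefficients.
Solving, g(t) = -t³ - t² + t + 6.
Then g(8) = -562.

-562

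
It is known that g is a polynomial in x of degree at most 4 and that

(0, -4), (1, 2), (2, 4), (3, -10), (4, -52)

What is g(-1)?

First differences: 6, 2, -14, -42. Second differences: -4, -16, -28. Third differences: -12, -12.
Level-3 differences are constant, so g has degree 3.
Fitting a degree-3 polynomial gives g(x) = -2x³ + 4x² + 4x - 4.
Then g(-1) = -2.

-2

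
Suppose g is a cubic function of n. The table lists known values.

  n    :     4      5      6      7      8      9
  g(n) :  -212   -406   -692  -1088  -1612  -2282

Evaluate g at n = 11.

First differences: -194, -286, -396, -524, -670. Second differences: -92, -110, -128, -146. Third differences: -18, -18, -18.
Level-3 differences are constant, so g has degree 3.
Fitting a degree-3 polynomial gives g(n) = -3n³ - n² - 2n + 4.
Then g(11) = -4132.

-4132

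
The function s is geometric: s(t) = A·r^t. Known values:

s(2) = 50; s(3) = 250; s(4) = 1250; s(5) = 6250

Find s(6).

31250

Consecutive ratio: 250/50 = 5, and 1250/250 = 5, so r = 5.
Then A·5^2 = 50 gives A = 2, and s(t) = 2·5^t.
s(6) = 2·5^6 = 31250.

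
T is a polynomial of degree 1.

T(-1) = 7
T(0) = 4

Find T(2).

Write T(x) = ax + b; the 2 given values yield a linear system in the 2 coefficients.
Solving, T(x) = -3x + 4.
Then T(2) = -2.

-2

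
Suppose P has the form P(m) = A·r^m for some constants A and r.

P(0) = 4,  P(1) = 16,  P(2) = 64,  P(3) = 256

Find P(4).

Consecutive ratio: 16/4 = 4, and 64/16 = 4, so r = 4.
Then A·4^0 = 4 gives A = 4, and P(m) = 4·4^m.
P(4) = 4·4^4 = 1024.

1024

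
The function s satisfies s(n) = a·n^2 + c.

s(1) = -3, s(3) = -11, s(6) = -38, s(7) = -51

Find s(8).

From s(1) = -3 and s(3) = -11: 1a + c = -3 and 9a + c = -11.
Subtracting: 8a = -8, so a = -1; then c = -3 − (-1)·1 = -2.
So s(n) = -1n² − 2, and s(8) = -66.

-66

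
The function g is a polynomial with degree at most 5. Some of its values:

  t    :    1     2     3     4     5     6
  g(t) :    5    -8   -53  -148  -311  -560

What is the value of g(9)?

-2003

First differences: -13, -45, -95, -163, -249. Second differences: -32, -50, -68, -86. Third differences: -18, -18, -18.
Level-3 differences are constant, so g has degree 3.
Fitting a degree-3 polynomial gives g(t) = -3t³ + 2t² + 2t + 4.
Then g(9) = -2003.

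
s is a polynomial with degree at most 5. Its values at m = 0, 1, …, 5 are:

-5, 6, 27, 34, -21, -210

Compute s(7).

First differences: 11, 21, 7, -55, -189. Second differences: 10, -14, -62, -134. Third differences: -24, -48, -72. Fourth differences: -24, -24.
Level-4 differences are constant, so s has degree 4.
Fitting a degree-4 polynomial gives s(m) = -m^4 + 2m³ + 6m² + 4m - 5.
Then s(7) = -1398.

-1398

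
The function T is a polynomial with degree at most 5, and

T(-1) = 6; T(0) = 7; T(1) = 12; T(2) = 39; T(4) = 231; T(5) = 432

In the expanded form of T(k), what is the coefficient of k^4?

0

Write T(k) = ak^5 + bk^4 + ck³ + dk² + ek + p; the 6 given values yield a linear system in the 6 coefficients.
Solving, the top 2 coefficients vanish, and T(k) = 3k³ + 2k² + 7.
The coefficient of k^4 is 0.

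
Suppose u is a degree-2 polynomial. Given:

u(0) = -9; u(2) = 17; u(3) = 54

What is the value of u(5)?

176

Write u(k) = ak² + bk + c; the 3 given values yield a linear system in the 3 coefficients.
Solving, u(k) = 8k² - 3k - 9.
Then u(5) = 176.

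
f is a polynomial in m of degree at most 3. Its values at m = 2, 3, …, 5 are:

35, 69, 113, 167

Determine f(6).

Write f(m) = am³ + bm² + cm + d; the 4 given values yield a linear system in the 4 coefficients.
Solving, the leading coefficient vanishes, and f(m) = 5m² + 9m - 3.
Then f(6) = 231.

231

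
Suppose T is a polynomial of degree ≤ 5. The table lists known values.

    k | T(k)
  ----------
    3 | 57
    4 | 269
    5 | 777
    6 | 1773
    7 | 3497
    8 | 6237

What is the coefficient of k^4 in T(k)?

2

Write T(k) = ak^5 + bk^4 + ck³ + dk² + ek + p; the 6 given values yield a linear system in the 6 coefficients.
Solving, the leading coefficient vanishes, and T(k) = 2k^4 - 4k³ + 2k² - 4k - 3.
The coefficient of k^4 is 2.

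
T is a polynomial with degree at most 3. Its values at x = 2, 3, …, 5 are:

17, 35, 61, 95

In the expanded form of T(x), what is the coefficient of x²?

4

Write T(x) = ax³ + bx² + cx + d; the 4 given values yield a linear system in the 4 coefficients.
Solving, the leading coefficient vanishes, and T(x) = 4x² - 2x + 5.
The coefficient of x² is 4.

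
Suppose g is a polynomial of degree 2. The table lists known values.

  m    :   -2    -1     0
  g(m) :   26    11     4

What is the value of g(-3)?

Write g(m) = am² + bm + c; the 3 given values yield a linear system in the 3 coefficients.
Solving, g(m) = 4m² - 3m + 4.
Then g(-3) = 49.

49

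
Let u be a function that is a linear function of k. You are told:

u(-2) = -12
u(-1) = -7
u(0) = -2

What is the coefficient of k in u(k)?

5

Write u(k) = ak + b; the 3 given values yield a linear system in the 2 coefficients.
Solving, u(k) = 5k - 2.
The coefficient of k is 5.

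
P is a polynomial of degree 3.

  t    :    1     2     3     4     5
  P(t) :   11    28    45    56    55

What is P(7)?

Write P(t) = at³ + bt² + ct + d; the 5 given values yield a linear system in the 4 coefficients.
Solving, P(t) = -t³ + 6t² + 6t.
Then P(7) = -7.

-7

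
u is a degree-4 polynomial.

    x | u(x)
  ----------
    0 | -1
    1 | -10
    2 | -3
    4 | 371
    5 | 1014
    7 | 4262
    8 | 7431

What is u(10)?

Write u(x) = ax^4 + bx³ + cx² + dx + e; the 7 given values yield a linear system in the 5 coefficients.
Solving, u(x) = 2x^4 - x³ - 3x² - 7x - 1.
Then u(10) = 18629.

18629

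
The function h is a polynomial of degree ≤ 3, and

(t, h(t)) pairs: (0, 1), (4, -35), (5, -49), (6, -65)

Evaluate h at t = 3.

Write h(t) = at³ + bt² + ct + d; the 4 given values yield a linear system in the 4 coefficients.
Solving, the leading coefficient vanishes, and h(t) = -t² - 5t + 1.
Then h(3) = -23.

-23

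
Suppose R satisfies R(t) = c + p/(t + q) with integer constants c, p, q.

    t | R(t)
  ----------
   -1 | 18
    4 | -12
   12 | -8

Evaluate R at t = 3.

-14

(R(t) − c)(t + q) = p for each data point; the three points give a linear system in c and q, then p follows.
Solving: c = -6, q = 0, p = -24, so R(t) = -6 − 24/(t + 0).
Then R(3) = -6 − 24/3 = -14.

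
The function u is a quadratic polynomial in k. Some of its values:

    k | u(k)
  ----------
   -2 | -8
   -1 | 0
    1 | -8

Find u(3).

Write u(k) = ak² + bk + c; the 3 given values yield a linear system in the 3 coefficients.
Solving, u(k) = -4k² - 4k.
Then u(3) = -48.

-48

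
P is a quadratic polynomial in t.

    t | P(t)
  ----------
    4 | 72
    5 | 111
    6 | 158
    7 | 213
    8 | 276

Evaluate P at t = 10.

426

First differences: 39, 47, 55, 63. Second differences: 8, 8, 8.
Level-2 differences are constant, so P has degree 2.
Fitting a degree-2 polynomial gives P(t) = 4t² + 3t - 4.
Then P(10) = 426.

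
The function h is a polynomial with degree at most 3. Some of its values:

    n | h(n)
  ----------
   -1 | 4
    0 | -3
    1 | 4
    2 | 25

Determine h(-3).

60

First differences: -7, 7, 21. Second differences: 14, 14.
Level-2 differences are constant, so h has degree 2.
Fitting a degree-2 polynomial gives h(n) = 7n² - 3.
Then h(-3) = 60.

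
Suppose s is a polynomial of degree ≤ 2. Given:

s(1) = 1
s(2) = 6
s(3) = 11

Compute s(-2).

-14

First differences: 5, 5.
Level-1 differences are constant, so s has degree 1.
Fitting a degree-1 polynomial gives s(x) = 5x - 4.
Then s(-2) = -14.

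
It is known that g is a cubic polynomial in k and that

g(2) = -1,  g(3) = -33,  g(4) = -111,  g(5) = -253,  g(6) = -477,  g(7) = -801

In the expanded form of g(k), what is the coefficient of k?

5

First differences: -32, -78, -142, -224, -324. Second differences: -46, -64, -82, -100. Third differences: -18, -18, -18.
Level-3 differences are constant, so g has degree 3.
Fitting a degree-3 polynomial gives g(k) = -3k³ + 4k² + 5k - 3.
The coefficient of k is 5.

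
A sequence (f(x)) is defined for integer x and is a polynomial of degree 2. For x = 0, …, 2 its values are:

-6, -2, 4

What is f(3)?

Write f(x) = ax² + bx + c; the 3 given values yield a linear system in the 3 coefficients.
Solving, f(x) = x² + 3x - 6.
Then f(3) = 12.

12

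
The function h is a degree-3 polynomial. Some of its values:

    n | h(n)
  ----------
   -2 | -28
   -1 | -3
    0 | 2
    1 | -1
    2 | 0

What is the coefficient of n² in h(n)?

First differences: 25, 5, -3, 1. Second differences: -20, -8, 4. Third differences: 12, 12.
Level-3 differences are constant, so h has degree 3.
Fitting a degree-3 polynomial gives h(n) = 2n³ - 4n² - n + 2.
The coefficient of n² is -4.

-4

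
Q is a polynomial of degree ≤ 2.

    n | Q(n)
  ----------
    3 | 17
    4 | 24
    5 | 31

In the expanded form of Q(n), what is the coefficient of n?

First differences: 7, 7.
Level-1 differences are constant, so Q has degree 1.
Fitting a degree-1 polynomial gives Q(n) = 7n - 4.
The coefficient of n is 7.

7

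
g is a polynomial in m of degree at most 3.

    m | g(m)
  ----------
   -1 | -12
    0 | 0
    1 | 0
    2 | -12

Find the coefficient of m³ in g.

0

First differences: 12, 0, -12. Second differences: -12, -12.
Level-2 differences are constant, so g has degree 2.
Fitting a degree-2 polynomial gives g(m) = -6m² + 6m.
The coefficient of m³ is 0.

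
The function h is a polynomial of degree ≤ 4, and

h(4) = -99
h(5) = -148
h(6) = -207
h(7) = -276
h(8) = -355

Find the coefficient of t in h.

-4

Write h(t) = at^4 + bt³ + ct² + dt + e; the 5 given values yield a linear system in the 5 coefficients.
Solving, the top 2 coefficients vanish, and h(t) = -5t² - 4t - 3.
The coefficient of t is -4.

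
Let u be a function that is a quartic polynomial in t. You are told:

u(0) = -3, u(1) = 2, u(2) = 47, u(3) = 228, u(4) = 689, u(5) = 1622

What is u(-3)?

First differences: 5, 45, 181, 461, 933. Second differences: 40, 136, 280, 472. Third differences: 96, 144, 192. Fourth differences: 48, 48.
Level-4 differences are constant, so u has degree 4.
Fitting a degree-4 polynomial gives u(t) = 2t^4 + 4t³ - 6t² + 5t - 3.
Then u(-3) = -18.

-18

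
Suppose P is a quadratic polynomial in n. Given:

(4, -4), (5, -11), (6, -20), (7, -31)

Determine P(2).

First differences: -7, -9, -11. Second differences: -2, -2.
Level-2 differences are constant, so P has degree 2.
Fitting a degree-2 polynomial gives P(n) = -n² + 2n + 4.
Then P(2) = 4.

4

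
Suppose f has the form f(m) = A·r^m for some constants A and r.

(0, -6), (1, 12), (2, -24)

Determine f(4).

Consecutive ratio: 12/(-6) = -2, and -24/12 = -2, so r = -2.
Then A·(-2)^0 = -6 gives A = -6, and f(m) = -6·(-2)^m.
f(4) = -6·(-2)^4 = -96.

-96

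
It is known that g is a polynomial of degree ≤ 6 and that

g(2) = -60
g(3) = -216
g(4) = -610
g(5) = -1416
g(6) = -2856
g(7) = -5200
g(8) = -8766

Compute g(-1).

0

First differences: -156, -394, -806, -1440, -2344, -3566. Second differences: -238, -412, -634, -904, -1222. Third differences: -174, -222, -270, -318. Fourth differences: -48, -48, -48.
Level-4 differences are constant, so g has degree 4.
Fitting a degree-4 polynomial gives g(n) = -2n^4 - n³ - 7n - 6.
Then g(-1) = 0.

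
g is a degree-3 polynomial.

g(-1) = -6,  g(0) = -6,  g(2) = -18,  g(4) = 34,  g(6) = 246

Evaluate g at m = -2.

-26

Write g(m) = am³ + bm² + cm + d; the 5 given values yield a linear system in the 4 coefficients.
Solving, g(m) = 2m³ - 4m² - 6m - 6.
Then g(-2) = -26.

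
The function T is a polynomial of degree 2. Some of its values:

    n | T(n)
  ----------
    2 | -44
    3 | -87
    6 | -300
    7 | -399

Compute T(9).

-639

Write T(n) = an² + bn + c; the 4 given values yield a linear system in the 3 coefficients.
Solving, T(n) = -7n² - 8n.
Then T(9) = -639.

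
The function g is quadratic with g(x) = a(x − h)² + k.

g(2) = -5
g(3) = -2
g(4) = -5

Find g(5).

-14

First differences 3, -3; second difference -6 = 2a, so a = -3.
Expanding, the x-coefficient is −2ah = 6h; matching it to the data gives h = 3, and then k = -2.
So g(x) = -3(x − 3)² − 2.
g(5) = -3·2² − 2 = -14.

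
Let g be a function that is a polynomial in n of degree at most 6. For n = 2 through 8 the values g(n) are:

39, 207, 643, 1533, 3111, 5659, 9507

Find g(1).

First differences: 168, 436, 890, 1578, 2548, 3848. Second differences: 268, 454, 688, 970, 1300. Third differences: 186, 234, 282, 330. Fourth differences: 48, 48, 48.
Level-4 differences are constant, so g has degree 4.
Fitting a degree-4 polynomial gives g(n) = 2n^4 + 3n³ - 3n² - 4n + 3.
Then g(1) = 1.

1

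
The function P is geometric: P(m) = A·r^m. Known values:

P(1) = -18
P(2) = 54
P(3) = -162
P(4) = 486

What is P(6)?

Consecutive ratio: 54/(-18) = -3, and -162/54 = -3, so r = -3.
Then A·(-3)^1 = -18 gives A = 6, and P(m) = 6·(-3)^m.
P(6) = 6·(-3)^6 = 4374.

4374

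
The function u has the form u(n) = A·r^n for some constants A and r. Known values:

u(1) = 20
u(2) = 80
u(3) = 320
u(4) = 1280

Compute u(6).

20480

Consecutive ratio: 80/20 = 4, and 320/80 = 4, so r = 4.
Then A·4^1 = 20 gives A = 5, and u(n) = 5·4^n.
u(6) = 5·4^6 = 20480.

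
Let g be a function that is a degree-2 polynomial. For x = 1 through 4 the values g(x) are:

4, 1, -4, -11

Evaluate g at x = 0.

5

First differences: -3, -5, -7. Second differences: -2, -2.
Level-2 differences are constant, so g has degree 2.
Fitting a degree-2 polynomial gives g(x) = -x² + 5.
Then g(0) = 5.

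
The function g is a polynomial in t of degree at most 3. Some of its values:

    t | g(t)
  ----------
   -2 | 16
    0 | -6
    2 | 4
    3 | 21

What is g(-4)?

Write g(t) = at³ + bt² + ct + d; the 4 given values yield a linear system in the 4 coefficients.
Solving, the leading coefficient vanishes, and g(t) = 4t² - 3t - 6.
Then g(-4) = 70.

70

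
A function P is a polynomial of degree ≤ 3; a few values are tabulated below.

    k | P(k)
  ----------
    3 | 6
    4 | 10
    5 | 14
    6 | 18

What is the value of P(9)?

Write P(k) = ak³ + bk² + ck + d; the 4 given values yield a linear system in the 4 coefficients.
Solving, the top 2 coefficients vanish, and P(k) = 4k - 6.
Then P(9) = 30.

30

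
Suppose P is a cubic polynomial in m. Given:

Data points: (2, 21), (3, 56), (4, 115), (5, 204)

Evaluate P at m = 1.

4

Write P(m) = am³ + bm² + cm + d; the 4 given values yield a linear system in the 4 coefficients.
Solving, P(m) = m³ + 3m² + m - 1.
Then P(1) = 4.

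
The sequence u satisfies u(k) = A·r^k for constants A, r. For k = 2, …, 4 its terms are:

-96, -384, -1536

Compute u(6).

-24576

Consecutive ratio: -384/(-96) = 4, and -1536/(-384) = 4, so r = 4.
Then A·4^2 = -96 gives A = -6, and u(k) = -6·4^k.
u(6) = -6·4^6 = -24576.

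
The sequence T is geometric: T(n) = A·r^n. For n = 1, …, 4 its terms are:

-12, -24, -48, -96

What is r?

Consecutive ratio: -24/(-12) = 2, and -48/(-24) = 2, so r = 2.
Then A·2^1 = -12 gives A = -6, and T(n) = -6·2^n.

2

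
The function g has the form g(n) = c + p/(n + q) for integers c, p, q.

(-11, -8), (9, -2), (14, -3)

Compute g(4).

(g(n) − c)(n + q) = p for each data point; the three points give a linear system in c and q, then p follows.
Solving: c = -5, q = 1, p = 30, so g(n) = -5 + 30/(n + 1).
Then g(4) = -5 + 30/5 = 1.

1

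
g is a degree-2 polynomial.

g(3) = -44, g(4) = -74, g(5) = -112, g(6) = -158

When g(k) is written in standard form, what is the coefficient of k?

-2

First differences: -30, -38, -46. Second differences: -8, -8.
Level-2 differences are constant, so g has degree 2.
Fitting a degree-2 polynomial gives g(k) = -4k² - 2k - 2.
The coefficient of k is -2.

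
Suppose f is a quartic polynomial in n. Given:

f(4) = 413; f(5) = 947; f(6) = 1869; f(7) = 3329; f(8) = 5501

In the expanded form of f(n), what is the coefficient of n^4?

1

Write f(n) = an^4 + bn³ + cn² + dn + e; the 5 given values yield a linear system in the 5 coefficients.
Solving, f(n) = n^4 + 3n³ - 2n² - 3.
The coefficient of n^4 is 1.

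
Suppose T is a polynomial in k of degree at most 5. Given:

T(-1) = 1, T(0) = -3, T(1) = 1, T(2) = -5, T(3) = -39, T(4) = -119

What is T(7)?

First differences: -4, 4, -6, -34, -80. Second differences: 8, -10, -28, -46. Third differences: -18, -18, -18.
Level-3 differences are constant, so T has degree 3.
Fitting a degree-3 polynomial gives T(k) = -3k³ + 4k² + 3k - 3.
Then T(7) = -815.

-815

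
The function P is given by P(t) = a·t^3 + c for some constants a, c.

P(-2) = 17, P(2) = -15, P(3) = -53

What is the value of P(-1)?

3

From P(-2) = 17 and P(2) = -15: -8a + c = 17 and 8a + c = -15.
Subtracting: 16a = -32, so a = -2; then c = 17 − (-2)·(-8) = 1.
So P(t) = -2t³ + 1, and P(-1) = 3.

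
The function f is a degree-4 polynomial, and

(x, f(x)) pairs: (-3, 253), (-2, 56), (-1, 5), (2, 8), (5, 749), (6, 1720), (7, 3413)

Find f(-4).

740

Write f(x) = ax^4 + bx³ + cx² + dx + e; the 7 given values yield a linear system in the 5 coefficients.
Solving, f(x) = 2x^4 - 4x³ - x² + 4x + 4.
Then f(-4) = 740.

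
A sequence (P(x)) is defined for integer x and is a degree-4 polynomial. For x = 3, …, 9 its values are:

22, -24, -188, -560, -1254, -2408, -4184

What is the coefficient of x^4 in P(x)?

-1

Write P(x) = ax^4 + bx³ + cx² + dx + e; the 7 given values yield a linear system in the 5 coefficients.
Solving, P(x) = -x^4 + 3x³ + 2x² + 4x - 8.
The coefficient of x^4 is -1.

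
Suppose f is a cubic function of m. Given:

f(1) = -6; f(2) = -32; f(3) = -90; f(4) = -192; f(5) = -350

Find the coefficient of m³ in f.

-2

Write f(m) = am³ + bm² + cm + d; the 5 given values yield a linear system in the 4 coefficients.
Solving, f(m) = -2m³ - 4m².
The coefficient of m³ is -2.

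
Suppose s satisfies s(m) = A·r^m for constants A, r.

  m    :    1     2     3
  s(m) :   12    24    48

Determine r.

2

Consecutive ratio: 24/12 = 2, and 48/24 = 2, so r = 2.
Then A·2^1 = 12 gives A = 6, and s(m) = 6·2^m.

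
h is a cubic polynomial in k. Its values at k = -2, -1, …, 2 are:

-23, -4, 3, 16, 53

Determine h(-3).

-72

Write h(k) = ak³ + bk² + ck + d; the 5 given values yield a linear system in the 4 coefficients.
Solving, h(k) = 3k³ + 3k² + 7k + 3.
Then h(-3) = -72.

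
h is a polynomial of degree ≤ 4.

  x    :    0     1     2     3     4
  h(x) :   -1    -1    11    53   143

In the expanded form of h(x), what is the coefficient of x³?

First differences: 0, 12, 42, 90. Second differences: 12, 30, 48. Third differences: 18, 18.
Level-3 differences are constant, so h has degree 3.
Fitting a degree-3 polynomial gives h(x) = 3x³ - 3x² - 1.
The coefficient of x³ is 3.

3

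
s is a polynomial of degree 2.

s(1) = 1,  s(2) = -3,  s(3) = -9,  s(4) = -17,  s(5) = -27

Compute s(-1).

Write s(n) = an² + bn + c; the 5 given values yield a linear system in the 3 coefficients.
Solving, s(n) = -n² - n + 3.
Then s(-1) = 3.

3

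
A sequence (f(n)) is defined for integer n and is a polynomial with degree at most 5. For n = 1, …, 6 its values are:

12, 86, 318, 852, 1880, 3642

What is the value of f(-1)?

2

First differences: 74, 232, 534, 1028, 1762. Second differences: 158, 302, 494, 734. Third differences: 144, 192, 240. Fourth differences: 48, 48.
Level-4 differences are constant, so f has degree 4.
Fitting a degree-4 polynomial gives f(n) = 2n^4 + 4n³ + 5n² + n.
Then f(-1) = 2.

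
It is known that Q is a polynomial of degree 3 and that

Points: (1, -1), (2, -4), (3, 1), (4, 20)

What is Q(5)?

Write Q(t) = at³ + bt² + ct + d; the 4 given values yield a linear system in the 4 coefficients.
Solving, Q(t) = t³ - 2t² - 4t + 4.
Then Q(5) = 59.

59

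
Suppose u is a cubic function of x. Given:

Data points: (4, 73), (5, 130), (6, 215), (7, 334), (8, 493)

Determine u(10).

Write u(x) = ax³ + bx² + cx + d; the 5 given values yield a linear system in the 4 coefficients.
Solving, u(x) = x³ - x² + 5x + 5.
Then u(10) = 955.

955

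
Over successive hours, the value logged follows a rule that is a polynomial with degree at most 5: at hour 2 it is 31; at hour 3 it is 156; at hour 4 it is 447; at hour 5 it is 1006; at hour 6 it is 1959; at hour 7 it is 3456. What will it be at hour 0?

Write the value at t as f(t).
First differences: 125, 291, 559, 953, 1497. Second differences: 166, 268, 394, 544. Third differences: 102, 126, 150. Fourth differences: 24, 24.
Level-4 differences are constant, so f has degree 4.
Fitting a degree-4 polynomial gives f(t) = t^4 + 3t³ + t² - 2t - 9.
Then f(0) = -9.

-9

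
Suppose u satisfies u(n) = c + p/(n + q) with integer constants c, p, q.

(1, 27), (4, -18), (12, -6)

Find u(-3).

(u(n) − c)(n + q) = p for each data point; the three points give a linear system in c and q, then p follows.
Solving: c = -3, q = -2, p = -30, so u(n) = -3 − 30/(n − 2).
Then u(-3) = -3 − 30/(-5) = 3.

3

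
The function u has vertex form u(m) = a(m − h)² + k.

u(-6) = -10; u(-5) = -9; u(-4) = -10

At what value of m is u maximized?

-5

First differences 1, -1; second difference -2 = 2a, so a = -1.
Expanding, the m-coefficient is −2ah = 2h; matching it to the data gives h = -5, and then k = -9.
So u(m) = -1(m + 5)² − 9.
Hence h = -5.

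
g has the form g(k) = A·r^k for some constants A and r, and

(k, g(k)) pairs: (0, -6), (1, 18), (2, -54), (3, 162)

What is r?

-3

Consecutive ratio: 18/(-6) = -3, and -54/18 = -3, so r = -3.
Then A·(-3)^0 = -6 gives A = -6, and g(k) = -6·(-3)^k.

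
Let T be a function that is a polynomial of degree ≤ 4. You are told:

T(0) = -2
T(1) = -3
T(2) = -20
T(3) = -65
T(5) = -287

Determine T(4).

-150

Write T(t) = at^4 + bt³ + ct² + dt + e; the 5 given values yield a linear system in the 5 coefficients.
Solving, the leading coefficient vanishes, and T(t) = -2t³ - 2t² + 3t - 2.
Then T(4) = -150.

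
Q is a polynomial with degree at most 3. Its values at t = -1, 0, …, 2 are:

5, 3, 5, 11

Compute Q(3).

21

First differences: -2, 2, 6. Second differences: 4, 4.
Level-2 differences are constant, so Q has degree 2.
Fitting a degree-2 polynomial gives Q(t) = 2t² + 3.
Then Q(3) = 21.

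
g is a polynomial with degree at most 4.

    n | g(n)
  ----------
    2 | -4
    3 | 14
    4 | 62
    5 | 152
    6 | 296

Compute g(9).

First differences: 18, 48, 90, 144. Second differences: 30, 42, 54. Third differences: 12, 12.
Level-3 differences are constant, so g has degree 3.
Fitting a degree-3 polynomial gives g(n) = 2n³ - 3n² - 5n + 2.
Then g(9) = 1172.

1172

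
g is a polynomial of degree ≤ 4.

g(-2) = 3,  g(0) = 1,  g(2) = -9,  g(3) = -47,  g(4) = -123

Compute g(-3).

31

Write g(m) = am^4 + bm³ + cm² + dm + e; the 5 given values yield a linear system in the 5 coefficients.
Solving, the leading coefficient vanishes, and g(m) = -2m³ - m² + 5m + 1.
Then g(-3) = 31.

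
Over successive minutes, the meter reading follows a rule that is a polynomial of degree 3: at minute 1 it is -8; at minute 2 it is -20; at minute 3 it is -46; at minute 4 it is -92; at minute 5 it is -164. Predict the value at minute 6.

-268

Write the value at k as T(k).
First differences: -12, -26, -46, -72. Second differences: -14, -20, -26. Third differences: -6, -6.
Level-3 differences are constant, so T has degree 3.
Fitting a degree-3 polynomial gives T(k) = -k³ - k² - 2k - 4.
Then T(6) = -268.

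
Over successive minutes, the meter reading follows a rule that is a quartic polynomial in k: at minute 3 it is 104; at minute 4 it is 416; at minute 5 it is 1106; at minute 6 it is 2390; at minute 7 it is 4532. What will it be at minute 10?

Write the value at k as u(k).
Write u(k) = ak^4 + bk³ + ck² + dk + e; the 5 given values yield a linear system in the 5 coefficients.
Solving, u(k) = 2k^4 - 5k² - 3k - 4.
Then u(10) = 19466.

19466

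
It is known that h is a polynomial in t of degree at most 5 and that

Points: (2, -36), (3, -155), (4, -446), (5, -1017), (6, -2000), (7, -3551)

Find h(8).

Write h(t) = at^5 + bt^4 + ct³ + dt² + et + p; the 6 given values yield a linear system in the 6 coefficients.
Solving, the leading coefficient vanishes, and h(t) = -t^4 - 4t³ + 5t² - 3t - 2.
Then h(8) = -5850.

-5850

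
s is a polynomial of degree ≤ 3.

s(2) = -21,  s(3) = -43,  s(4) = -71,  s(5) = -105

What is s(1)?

-5

Write s(x) = ax³ + bx² + cx + d; the 4 given values yield a linear system in the 4 coefficients.
Solving, the leading coefficient vanishes, and s(x) = -3x² - 7x + 5.
Then s(1) = -5.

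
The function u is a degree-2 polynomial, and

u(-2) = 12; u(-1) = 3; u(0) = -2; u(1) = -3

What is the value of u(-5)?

First differences: -9, -5, -1. Second differences: 4, 4.
Level-2 differences are constant, so u has degree 2.
Fitting a degree-2 polynomial gives u(m) = 2m² - 3m - 2.
Then u(-5) = 63.

63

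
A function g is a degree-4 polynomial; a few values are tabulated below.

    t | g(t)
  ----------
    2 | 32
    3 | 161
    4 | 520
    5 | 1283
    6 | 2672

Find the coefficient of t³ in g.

Write g(t) = at^4 + bt³ + ct² + dt + e; the 5 given values yield a linear system in the 5 coefficients.
Solving, g(t) = 2t^4 + t³ - 4t² + 8.
The coefficient of t³ is 1.

1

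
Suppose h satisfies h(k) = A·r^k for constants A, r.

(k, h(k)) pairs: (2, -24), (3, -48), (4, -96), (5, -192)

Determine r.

Consecutive ratio: -48/(-24) = 2, and -96/(-48) = 2, so r = 2.
Then A·2^2 = -24 gives A = -6, and h(k) = -6·2^k.

2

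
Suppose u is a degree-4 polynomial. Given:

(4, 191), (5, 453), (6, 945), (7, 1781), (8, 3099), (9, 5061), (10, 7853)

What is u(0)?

3

Write u(n) = an^4 + bn³ + cn² + dn + e; the 7 given values yield a linear system in the 5 coefficients.
Solving, u(n) = n^4 - 3n³ + 9n² - 5n + 3.
The constant term is u(0) = 3.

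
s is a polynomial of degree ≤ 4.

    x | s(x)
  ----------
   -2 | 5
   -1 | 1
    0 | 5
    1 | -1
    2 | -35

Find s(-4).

109

Write s(x) = ax^4 + bx³ + cx² + dx + e; the 5 given values yield a linear system in the 5 coefficients.
Solving, the leading coefficient vanishes, and s(x) = -3x³ - 5x² + 2x + 5.
Then s(-4) = 109.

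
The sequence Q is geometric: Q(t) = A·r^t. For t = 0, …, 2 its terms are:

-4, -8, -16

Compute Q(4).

-64

Consecutive ratio: -8/(-4) = 2, and -16/(-8) = 2, so r = 2.
Then A·2^0 = -4 gives A = -4, and Q(t) = -4·2^t.
Q(4) = -4·2^4 = -64.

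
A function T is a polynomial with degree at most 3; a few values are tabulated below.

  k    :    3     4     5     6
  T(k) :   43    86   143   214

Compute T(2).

14

First differences: 43, 57, 71. Second differences: 14, 14.
Level-2 differences are constant, so T has degree 2.
Fitting a degree-2 polynomial gives T(k) = 7k² - 6k - 2.
Then T(2) = 14.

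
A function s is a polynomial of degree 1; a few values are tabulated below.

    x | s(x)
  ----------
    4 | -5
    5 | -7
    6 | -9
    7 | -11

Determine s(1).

1

First differences: -2, -2, -2.
Level-1 differences are constant, so s has degree 1.
Fitting a degree-1 polynomial gives s(x) = -2x + 3.
Then s(1) = 1.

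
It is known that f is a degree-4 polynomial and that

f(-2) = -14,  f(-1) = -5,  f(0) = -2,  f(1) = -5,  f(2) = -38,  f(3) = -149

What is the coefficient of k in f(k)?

2

First differences: 9, 3, -3, -33, -111. Second differences: -6, -6, -30, -78. Third differences: 0, -24, -48. Fourth differences: -24, -24.
Level-4 differences are constant, so f has degree 4.
Fitting a degree-4 polynomial gives f(k) = -k^4 - 2k³ - 2k² + 2k - 2.
The coefficient of k is 2.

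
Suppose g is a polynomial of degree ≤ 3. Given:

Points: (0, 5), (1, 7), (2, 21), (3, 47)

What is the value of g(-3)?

71

First differences: 2, 14, 26. Second differences: 12, 12.
Level-2 differences are constant, so g has degree 2.
Fitting a degree-2 polynomial gives g(t) = 6t² - 4t + 5.
Then g(-3) = 71.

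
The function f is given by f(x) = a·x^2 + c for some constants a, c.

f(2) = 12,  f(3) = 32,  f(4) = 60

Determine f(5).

96

From f(2) = 12 and f(3) = 32: 4a + c = 12 and 9a + c = 32.
Subtracting: 5a = 20, so a = 4; then c = 12 − 4·4 = -4.
So f(x) = 4x² − 4, and f(5) = 96.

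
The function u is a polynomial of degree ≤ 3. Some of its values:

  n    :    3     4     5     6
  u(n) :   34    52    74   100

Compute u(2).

First differences: 18, 22, 26. Second differences: 4, 4.
Level-2 differences are constant, so u has degree 2.
Fitting a degree-2 polynomial gives u(n) = 2n² + 4n + 4.
Then u(2) = 20.

20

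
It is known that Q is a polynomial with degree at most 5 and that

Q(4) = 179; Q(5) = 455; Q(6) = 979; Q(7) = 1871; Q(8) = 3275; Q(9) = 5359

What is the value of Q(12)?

First differences: 276, 524, 892, 1404, 2084. Second differences: 248, 368, 512, 680. Third differences: 120, 144, 168. Fourth differences: 24, 24.
Level-4 differences are constant, so Q has degree 4.
Fitting a degree-4 polynomial gives Q(n) = n^4 - 2n³ + 3n² + 2n - 5.
Then Q(12) = 17731.

17731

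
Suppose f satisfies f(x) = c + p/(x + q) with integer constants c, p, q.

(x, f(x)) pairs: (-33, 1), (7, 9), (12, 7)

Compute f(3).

13

(f(x) − c)(x + q) = p for each data point; the three points give a linear system in c and q, then p follows.
Solving: c = 3, q = 3, p = 60, so f(x) = 3 + 60/(x + 3).
Then f(3) = 3 + 60/6 = 13.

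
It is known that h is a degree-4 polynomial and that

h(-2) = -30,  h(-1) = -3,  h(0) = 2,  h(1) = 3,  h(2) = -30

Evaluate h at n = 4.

Write h(n) = an^4 + bn³ + cn² + dn + e; the 5 given values yield a linear system in the 5 coefficients.
Solving, h(n) = -2n^4 - n³ + 4n + 2.
Then h(4) = -558.

-558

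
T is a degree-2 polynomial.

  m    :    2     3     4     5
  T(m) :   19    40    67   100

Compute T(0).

-5

Write T(m) = am² + bm + c; the 4 given values yield a linear system in the 3 coefficients.
Solving, T(m) = 3m² + 6m - 5.
Then T(0) = -5.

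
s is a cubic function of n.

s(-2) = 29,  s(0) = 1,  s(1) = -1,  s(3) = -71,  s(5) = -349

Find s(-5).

401

Write s(n) = an³ + bn² + cn + d; the 5 given values yield a linear system in the 4 coefficients.
Solving, s(n) = -3n³ + n² + 1.
Then s(-5) = 401.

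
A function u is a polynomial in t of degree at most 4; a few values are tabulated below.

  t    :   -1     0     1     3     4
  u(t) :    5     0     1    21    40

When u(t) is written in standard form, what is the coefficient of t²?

Write u(t) = at^4 + bt³ + ct² + dt + e; the 5 given values yield a linear system in the 5 coefficients.
Solving, the top 2 coefficients vanish, and u(t) = 3t² - 2t.
The coefficient of t² is 3.

3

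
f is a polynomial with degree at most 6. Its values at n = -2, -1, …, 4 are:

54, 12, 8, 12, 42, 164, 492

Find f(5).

1188

Write f(n) = an^6 + bn^5 + cn^4 + dn³ + en² + pn + q; the 7 given values yield a linear system in the 7 coefficients.
Solving, the top 2 coefficients vanish, and f(n) = 2n^4 - n³ + 2n² + n + 8.
Then f(5) = 1188.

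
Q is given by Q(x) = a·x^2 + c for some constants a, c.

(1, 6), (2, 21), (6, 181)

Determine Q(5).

From Q(1) = 6 and Q(2) = 21: 1a + c = 6 and 4a + c = 21.
Subtracting: 3a = 15, so a = 5; then c = 6 − 5·1 = 1.
So Q(x) = 5x² + 1, and Q(5) = 126.

126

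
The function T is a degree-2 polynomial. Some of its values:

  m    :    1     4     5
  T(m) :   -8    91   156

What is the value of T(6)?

Write T(m) = am² + bm + c; the 3 given values yield a linear system in the 3 coefficients.
Solving, T(m) = 8m² - 7m - 9.
Then T(6) = 237.

237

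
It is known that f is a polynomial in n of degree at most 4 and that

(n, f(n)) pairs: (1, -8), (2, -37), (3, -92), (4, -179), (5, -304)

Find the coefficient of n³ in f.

-1

First differences: -29, -55, -87, -125. Second differences: -26, -32, -38. Third differences: -6, -6.
Level-3 differences are constant, so f has degree 3.
Fitting a degree-3 polynomial gives f(n) = -n³ - 7n² - n + 1.
The coefficient of n³ is -1.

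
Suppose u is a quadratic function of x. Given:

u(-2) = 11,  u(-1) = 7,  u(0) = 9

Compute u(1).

17

Write u(x) = ax² + bx + c; the 3 given values yield a linear system in the 3 coefficients.
Solving, u(x) = 3x² + 5x + 9.
Then u(1) = 17.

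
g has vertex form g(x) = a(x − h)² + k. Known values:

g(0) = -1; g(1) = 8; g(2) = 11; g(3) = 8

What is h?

First differences 9, 3, -3; second difference -6 = 2a, so a = -3.
Expanding, the x-coefficient is −2ah = 6h; matching it to the data gives h = 2, and then k = 11.
So g(x) = -3(x − 2)² + 11.
Hence h = 2.

2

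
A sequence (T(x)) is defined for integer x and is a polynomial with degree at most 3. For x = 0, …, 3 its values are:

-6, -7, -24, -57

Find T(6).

First differences: -1, -17, -33. Second differences: -16, -16.
Level-2 differences are constant, so T has degree 2.
Fitting a degree-2 polynomial gives T(x) = -8x² + 7x - 6.
Then T(6) = -252.

-252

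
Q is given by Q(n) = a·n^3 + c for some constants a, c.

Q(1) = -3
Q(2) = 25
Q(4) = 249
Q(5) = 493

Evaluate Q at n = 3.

From Q(1) = -3 and Q(2) = 25: 1a + c = -3 and 8a + c = 25.
Subtracting: 7a = 28, so a = 4; then c = -3 − 4·1 = -7.
So Q(n) = 4n³ − 7, and Q(3) = 101.

101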